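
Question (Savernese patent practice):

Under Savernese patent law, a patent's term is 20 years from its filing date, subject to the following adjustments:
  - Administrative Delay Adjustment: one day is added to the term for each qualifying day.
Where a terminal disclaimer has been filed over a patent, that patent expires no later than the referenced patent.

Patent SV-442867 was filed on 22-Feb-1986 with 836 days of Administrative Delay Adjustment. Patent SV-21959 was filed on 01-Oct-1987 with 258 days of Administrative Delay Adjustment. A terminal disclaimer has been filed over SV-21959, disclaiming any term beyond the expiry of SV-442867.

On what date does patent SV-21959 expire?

Natural term of SV-21959:
  Base: filing + 20 years → 1 October 2007.
  Administrative Delay Adjustment: +258 days → 15 June 2008.
Expiry of referenced patent SV-442867:
  Base: filing + 20 years → 22 February 2006.
  Administrative Delay Adjustment: +836 days → 7 June 2008.
Terminal disclaimer: SV-21959 expires on the earlier of 15 June 2008 and 7 June 2008.

June 7, 2008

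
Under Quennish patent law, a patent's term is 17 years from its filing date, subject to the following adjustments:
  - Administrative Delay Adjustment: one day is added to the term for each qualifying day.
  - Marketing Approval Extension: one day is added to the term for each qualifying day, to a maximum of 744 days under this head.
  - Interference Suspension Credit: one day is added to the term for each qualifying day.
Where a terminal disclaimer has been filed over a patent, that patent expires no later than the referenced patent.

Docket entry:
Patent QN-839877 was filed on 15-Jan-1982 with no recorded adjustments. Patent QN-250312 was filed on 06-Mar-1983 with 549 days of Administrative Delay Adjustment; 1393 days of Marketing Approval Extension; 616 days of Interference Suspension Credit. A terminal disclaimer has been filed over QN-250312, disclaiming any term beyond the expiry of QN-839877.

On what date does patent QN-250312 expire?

1999-01-15

Natural term of QN-250312:
  Base: filing + 17 years → 6 March 2000.
  Administrative Delay Adjustment: +549 days → 6 September 2001.
  Marketing Approval Extension: 1393 days claimed exceeds the 744-day cap, so +744 days → 20 September 2003.
  Interference Suspension Credit: +616 days → 28 May 2005.
Expiry of referenced patent QN-839877:
  Base: filing + 17 years → 15 January 1999.
Terminal disclaimer: QN-250312 expires on the earlier of 28 May 2005 and 15 January 1999.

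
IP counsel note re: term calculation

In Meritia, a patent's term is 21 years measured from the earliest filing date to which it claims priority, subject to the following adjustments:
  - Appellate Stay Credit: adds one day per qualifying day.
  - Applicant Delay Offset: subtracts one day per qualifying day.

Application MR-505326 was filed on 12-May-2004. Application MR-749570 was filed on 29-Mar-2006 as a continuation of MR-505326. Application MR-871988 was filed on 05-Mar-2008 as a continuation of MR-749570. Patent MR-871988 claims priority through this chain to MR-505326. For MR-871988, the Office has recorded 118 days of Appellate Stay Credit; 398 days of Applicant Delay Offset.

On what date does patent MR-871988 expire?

August 5, 2024

Earliest priority filing: 12 May 2004.
Base term: 12 May 2004 + 21 years → 12 May 2025.
Appellate Stay Credit: +118 days → 7 September 2025.
Applicant Delay Offset: −398 days → 5 August 2024.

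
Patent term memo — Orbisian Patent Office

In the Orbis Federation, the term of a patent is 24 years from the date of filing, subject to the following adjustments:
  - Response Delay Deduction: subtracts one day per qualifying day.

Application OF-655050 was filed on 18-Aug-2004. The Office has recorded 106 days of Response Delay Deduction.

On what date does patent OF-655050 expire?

2028-05-04

Base term: filing date + 24 years → 18 August 2028.
Response Delay Deduction: −106 days → 4 May 2028.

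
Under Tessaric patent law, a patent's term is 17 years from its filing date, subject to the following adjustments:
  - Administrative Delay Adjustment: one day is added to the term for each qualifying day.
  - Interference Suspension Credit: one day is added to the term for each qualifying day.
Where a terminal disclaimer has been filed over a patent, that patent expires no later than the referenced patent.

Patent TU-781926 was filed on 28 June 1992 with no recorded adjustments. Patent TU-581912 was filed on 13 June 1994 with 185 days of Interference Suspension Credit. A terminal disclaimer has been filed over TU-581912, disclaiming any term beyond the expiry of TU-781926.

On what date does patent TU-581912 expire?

2009-06-28

Natural term of TU-581912:
  Base: filing + 17 years → 13 June 2011.
  Interference Suspension Credit: +185 days → 15 December 2011.
Expiry of referenced patent TU-781926:
  Base: filing + 17 years → 28 June 2009.
Terminal disclaimer: TU-581912 expires on the earlier of 15 December 2011 and 28 June 2009.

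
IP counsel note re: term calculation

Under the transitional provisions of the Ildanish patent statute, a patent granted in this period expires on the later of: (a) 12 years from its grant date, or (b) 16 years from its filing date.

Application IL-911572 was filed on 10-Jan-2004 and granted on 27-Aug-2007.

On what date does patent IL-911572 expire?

January 10, 2020

(a) grant + 12 years → 27 August 2019.
(b) filing + 16 years → 10 January 2020.
Later of the two: 10 January 2020.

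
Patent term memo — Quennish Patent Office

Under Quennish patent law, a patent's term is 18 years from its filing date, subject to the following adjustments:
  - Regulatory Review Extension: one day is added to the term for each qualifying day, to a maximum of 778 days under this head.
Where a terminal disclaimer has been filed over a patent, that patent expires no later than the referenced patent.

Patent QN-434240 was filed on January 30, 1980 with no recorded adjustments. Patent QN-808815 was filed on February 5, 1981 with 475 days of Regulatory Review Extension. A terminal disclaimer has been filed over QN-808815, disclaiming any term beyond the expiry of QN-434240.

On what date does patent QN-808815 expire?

Natural term of QN-808815:
  Base: filing + 18 years → 5 February 1999.
  Regulatory Review Extension: 475 days (within the 778-day cap) → +475 days → 25 May 2000.
Expiry of referenced patent QN-434240:
  Base: filing + 18 years → 30 January 1998.
Terminal disclaimer: QN-808815 expires on the earlier of 25 May 2000 and 30 January 1998.

January 30, 1998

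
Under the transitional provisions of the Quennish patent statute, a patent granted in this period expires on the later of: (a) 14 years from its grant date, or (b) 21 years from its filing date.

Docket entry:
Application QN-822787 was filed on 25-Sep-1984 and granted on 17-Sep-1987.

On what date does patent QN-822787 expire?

2005-09-25

(a) grant + 14 years → 17 September 2001.
(b) filing + 21 years → 25 September 2005.
Later of the two: 25 September 2005.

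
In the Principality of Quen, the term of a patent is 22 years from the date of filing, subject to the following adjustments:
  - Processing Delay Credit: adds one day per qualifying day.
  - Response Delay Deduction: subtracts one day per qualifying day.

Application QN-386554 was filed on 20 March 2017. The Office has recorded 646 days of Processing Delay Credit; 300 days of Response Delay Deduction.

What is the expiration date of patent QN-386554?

2040-02-29

Base term: filing date + 22 years → 20 March 2039.
Processing Delay Credit: +646 days → 25 December 2040.
Response Delay Deduction: −300 days → 29 February 2040.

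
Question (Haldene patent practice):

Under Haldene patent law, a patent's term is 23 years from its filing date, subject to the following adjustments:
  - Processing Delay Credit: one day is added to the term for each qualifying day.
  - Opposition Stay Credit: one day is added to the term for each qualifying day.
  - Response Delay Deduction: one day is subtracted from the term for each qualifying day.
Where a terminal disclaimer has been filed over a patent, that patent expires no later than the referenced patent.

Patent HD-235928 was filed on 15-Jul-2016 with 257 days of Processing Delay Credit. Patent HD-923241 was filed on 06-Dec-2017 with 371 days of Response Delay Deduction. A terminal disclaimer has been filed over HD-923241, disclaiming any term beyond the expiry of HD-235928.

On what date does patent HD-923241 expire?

2039-12-01

Natural term of HD-923241:
  Base: filing + 23 years → 6 December 2040.
  Response Delay Deduction: −371 days → 1 December 2039.
Expiry of referenced patent HD-235928:
  Base: filing + 23 years → 15 July 2039.
  Processing Delay Credit: +257 days → 28 March 2040.
Terminal disclaimer: HD-923241 expires on the earlier of 1 December 2039 and 28 March 2040.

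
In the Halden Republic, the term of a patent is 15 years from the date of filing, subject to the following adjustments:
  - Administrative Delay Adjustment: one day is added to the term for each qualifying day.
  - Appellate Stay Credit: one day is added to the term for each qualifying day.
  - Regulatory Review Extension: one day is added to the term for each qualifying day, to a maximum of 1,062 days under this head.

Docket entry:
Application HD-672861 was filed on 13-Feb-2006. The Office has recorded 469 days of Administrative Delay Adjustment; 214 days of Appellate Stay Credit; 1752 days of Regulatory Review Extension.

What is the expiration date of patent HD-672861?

Base term: filing date + 15 years → 13 February 2021.
Administrative Delay Adjustment: +469 days → 28 May 2022.
Appellate Stay Credit: +214 days → 28 December 2022.
Regulatory Review Extension: 1752 days claimed exceeds the 1062-day cap, so +1062 days → 24 November 2025.

2025-11-24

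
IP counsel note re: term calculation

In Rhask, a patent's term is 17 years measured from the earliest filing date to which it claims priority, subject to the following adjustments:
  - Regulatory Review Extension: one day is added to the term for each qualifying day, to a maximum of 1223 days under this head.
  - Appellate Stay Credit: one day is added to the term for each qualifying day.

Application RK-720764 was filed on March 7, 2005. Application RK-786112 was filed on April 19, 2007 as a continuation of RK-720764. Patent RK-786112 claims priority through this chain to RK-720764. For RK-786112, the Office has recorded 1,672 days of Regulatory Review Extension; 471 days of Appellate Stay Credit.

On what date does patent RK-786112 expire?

Earliest priority filing: 7 March 2005.
Base term: 7 March 2005 + 17 years → 7 March 2022.
Regulatory Review Extension: 1672 days claimed exceeds the 1223-day cap, so +1223 days → 12 July 2025.
Appellate Stay Credit: +471 days → 26 October 2026.

2026-10-26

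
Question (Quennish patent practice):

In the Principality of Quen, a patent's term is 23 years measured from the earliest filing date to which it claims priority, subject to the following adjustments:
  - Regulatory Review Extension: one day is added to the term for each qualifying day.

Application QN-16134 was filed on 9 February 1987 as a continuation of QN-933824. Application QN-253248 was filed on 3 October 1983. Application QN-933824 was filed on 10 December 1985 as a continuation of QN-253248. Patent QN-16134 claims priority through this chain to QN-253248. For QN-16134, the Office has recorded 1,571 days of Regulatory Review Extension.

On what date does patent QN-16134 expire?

Earliest priority filing: 3 October 1983.
Base term: 3 October 1983 + 23 years → 3 October 2006.
Regulatory Review Extension: +1571 days → 21 January 2011.

2011-01-21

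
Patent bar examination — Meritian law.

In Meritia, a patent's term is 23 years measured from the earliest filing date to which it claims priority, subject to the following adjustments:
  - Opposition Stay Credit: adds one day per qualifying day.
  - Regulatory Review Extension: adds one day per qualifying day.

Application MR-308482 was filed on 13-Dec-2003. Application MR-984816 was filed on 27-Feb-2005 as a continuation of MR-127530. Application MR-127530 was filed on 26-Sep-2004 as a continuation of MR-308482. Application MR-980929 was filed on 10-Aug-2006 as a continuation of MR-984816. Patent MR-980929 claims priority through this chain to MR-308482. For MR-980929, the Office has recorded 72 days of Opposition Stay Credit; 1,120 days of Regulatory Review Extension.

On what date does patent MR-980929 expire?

March 19, 2030

Earliest priority filing: 13 December 2003.
Base term: 13 December 2003 + 23 years → 13 December 2026.
Opposition Stay Credit: +72 days → 23 February 2027.
Regulatory Review Extension: +1120 days → 19 March 2030.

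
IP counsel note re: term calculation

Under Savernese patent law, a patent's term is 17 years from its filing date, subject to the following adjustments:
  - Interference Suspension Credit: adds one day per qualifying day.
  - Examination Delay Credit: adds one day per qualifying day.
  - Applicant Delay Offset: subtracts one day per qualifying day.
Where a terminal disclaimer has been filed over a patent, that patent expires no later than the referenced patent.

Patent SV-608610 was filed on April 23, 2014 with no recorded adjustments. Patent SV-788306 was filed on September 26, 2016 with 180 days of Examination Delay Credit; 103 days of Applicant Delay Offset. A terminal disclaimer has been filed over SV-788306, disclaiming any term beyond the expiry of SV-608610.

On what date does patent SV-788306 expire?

Natural term of SV-788306:
  Base: filing + 17 years → 26 September 2033.
  Examination Delay Credit: +180 days → 25 March 2034.
  Applicant Delay Offset: −103 days → 12 December 2033.
Expiry of referenced patent SV-608610:
  Base: filing + 17 years → 23 April 2031.
Terminal disclaimer: SV-788306 expires on the earlier of 12 December 2033 and 23 April 2031.

2031-04-23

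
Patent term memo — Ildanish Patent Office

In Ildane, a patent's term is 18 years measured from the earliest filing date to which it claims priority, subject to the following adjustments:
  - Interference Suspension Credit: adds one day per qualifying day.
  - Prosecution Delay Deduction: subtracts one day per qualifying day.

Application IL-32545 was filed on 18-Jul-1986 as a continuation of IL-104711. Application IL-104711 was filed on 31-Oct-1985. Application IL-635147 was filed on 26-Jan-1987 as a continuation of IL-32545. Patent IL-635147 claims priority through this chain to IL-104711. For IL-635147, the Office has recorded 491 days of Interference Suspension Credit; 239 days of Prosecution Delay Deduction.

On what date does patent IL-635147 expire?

July 9, 2004

Earliest priority filing: 31 October 1985.
Base term: 31 October 1985 + 18 years → 31 October 2003.
Interference Suspension Credit: +491 days → 5 March 2005.
Prosecution Delay Deduction: −239 days → 9 July 2004.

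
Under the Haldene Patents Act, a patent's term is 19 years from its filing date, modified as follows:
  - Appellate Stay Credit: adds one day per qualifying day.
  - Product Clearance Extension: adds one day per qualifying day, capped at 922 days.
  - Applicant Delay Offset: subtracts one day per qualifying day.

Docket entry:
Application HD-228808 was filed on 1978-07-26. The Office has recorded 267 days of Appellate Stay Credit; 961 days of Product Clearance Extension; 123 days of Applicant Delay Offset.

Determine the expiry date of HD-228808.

Base term: filing date + 19 years → 26 July 1997.
Appellate Stay Credit: +267 days → 19 April 1998.
Product Clearance Extension: 961 days claimed exceeds the 922-day cap, so +922 days → 27 October 2000.
Applicant Delay Offset: −123 days → 26 June 2000.

2000-06-26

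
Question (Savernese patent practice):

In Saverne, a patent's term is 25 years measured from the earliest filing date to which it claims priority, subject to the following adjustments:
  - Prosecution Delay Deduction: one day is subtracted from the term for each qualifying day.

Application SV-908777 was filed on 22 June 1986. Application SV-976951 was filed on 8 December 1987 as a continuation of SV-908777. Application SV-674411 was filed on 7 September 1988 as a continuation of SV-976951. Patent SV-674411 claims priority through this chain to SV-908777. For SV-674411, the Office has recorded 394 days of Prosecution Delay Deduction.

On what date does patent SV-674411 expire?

2010-05-24

Earliest priority filing: 22 June 1986.
Base term: 22 June 1986 + 25 years → 22 June 2011.
Prosecution Delay Deduction: −394 days → 24 May 2010.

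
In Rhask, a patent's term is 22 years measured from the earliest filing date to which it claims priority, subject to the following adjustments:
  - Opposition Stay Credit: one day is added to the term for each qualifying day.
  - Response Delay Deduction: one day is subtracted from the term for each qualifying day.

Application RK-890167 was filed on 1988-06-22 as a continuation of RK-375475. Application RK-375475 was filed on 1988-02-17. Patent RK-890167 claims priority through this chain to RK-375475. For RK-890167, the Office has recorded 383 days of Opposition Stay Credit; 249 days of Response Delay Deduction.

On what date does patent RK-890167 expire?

Earliest priority filing: 17 February 1988.
Base term: 17 February 1988 + 22 years → 17 February 2010.
Opposition Stay Credit: +383 days → 7 March 2011.
Response Delay Deduction: −249 days → 1 July 2010.

July 1, 2010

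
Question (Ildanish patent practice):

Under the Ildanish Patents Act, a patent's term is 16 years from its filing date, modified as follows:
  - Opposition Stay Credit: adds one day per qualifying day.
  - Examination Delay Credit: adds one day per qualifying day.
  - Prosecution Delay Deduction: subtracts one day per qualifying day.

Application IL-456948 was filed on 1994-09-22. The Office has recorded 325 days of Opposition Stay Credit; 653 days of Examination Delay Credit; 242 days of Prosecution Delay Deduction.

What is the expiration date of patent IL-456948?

2012-09-27

Base term: filing date + 16 years → 22 September 2010.
Opposition Stay Credit: +325 days → 13 August 2011.
Examination Delay Credit: +653 days → 27 May 2013.
Prosecution Delay Deduction: −242 days → 27 September 2012.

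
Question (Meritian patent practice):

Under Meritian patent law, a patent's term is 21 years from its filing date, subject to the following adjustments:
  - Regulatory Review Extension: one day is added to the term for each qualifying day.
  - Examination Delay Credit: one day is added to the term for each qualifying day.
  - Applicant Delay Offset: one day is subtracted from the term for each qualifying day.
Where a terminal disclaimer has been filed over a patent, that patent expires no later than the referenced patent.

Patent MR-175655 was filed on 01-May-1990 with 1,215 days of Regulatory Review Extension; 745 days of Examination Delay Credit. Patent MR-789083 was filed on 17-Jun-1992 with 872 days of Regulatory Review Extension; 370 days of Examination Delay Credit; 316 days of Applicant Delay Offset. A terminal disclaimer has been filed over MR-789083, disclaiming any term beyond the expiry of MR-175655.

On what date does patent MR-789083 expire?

Natural term of MR-789083:
  Base: filing + 21 years → 17 June 2013.
  Regulatory Review Extension: +872 days → 6 November 2015.
  Examination Delay Credit: +370 days → 10 November 2016.
  Applicant Delay Offset: −316 days → 30 December 2015.
Expiry of referenced patent MR-175655:
  Base: filing + 21 years → 1 May 2011.
  Regulatory Review Extension: +1215 days → 28 August 2014.
  Examination Delay Credit: +745 days → 11 September 2016.
Terminal disclaimer: MR-789083 expires on the earlier of 30 December 2015 and 11 September 2016.

December 30, 2015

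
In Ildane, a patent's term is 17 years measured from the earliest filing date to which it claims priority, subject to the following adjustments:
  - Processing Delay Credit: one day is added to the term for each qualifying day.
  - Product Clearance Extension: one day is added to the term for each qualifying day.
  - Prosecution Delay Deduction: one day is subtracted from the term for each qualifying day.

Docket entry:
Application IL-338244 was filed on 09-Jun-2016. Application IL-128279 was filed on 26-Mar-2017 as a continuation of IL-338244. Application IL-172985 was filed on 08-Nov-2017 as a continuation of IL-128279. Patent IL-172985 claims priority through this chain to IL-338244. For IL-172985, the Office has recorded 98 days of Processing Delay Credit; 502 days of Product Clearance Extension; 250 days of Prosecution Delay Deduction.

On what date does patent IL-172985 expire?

Earliest priority filing: 9 June 2016.
Base term: 9 June 2016 + 17 years → 9 June 2033.
Processing Delay Credit: +98 days → 15 September 2033.
Product Clearance Extension: +502 days → 30 January 2035.
Prosecution Delay Deduction: −250 days → 25 May 2034.

2034-05-25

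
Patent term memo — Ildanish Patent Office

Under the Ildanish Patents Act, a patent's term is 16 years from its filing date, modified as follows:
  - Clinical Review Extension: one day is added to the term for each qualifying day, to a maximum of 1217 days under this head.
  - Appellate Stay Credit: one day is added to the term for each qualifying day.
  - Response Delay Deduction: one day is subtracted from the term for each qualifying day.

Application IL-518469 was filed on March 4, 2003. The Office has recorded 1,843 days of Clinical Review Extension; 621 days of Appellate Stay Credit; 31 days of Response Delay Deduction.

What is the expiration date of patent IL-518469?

2024-02-13

Base term: filing date + 16 years → 4 March 2019.
Clinical Review Extension: 1843 days claimed exceeds the 1217-day cap, so +1217 days → 3 July 2022.
Appellate Stay Credit: +621 days → 15 March 2024.
Response Delay Deduction: −31 days → 13 February 2024.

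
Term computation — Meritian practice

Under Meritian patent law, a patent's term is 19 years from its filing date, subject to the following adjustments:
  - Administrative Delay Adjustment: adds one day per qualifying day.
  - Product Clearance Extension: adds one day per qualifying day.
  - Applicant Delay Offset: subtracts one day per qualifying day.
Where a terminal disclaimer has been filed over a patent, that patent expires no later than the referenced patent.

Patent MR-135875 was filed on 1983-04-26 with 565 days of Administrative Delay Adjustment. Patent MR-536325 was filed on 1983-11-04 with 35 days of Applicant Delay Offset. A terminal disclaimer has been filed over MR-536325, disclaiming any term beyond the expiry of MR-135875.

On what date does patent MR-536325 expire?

Natural term of MR-536325:
  Base: filing + 19 years → 4 November 2002.
  Applicant Delay Offset: −35 days → 30 September 2002.
Expiry of referenced patent MR-135875:
  Base: filing + 19 years → 26 April 2002.
  Administrative Delay Adjustment: +565 days → 12 November 2003.
Terminal disclaimer: MR-536325 expires on the earlier of 30 September 2002 and 12 November 2003.

September 30, 2002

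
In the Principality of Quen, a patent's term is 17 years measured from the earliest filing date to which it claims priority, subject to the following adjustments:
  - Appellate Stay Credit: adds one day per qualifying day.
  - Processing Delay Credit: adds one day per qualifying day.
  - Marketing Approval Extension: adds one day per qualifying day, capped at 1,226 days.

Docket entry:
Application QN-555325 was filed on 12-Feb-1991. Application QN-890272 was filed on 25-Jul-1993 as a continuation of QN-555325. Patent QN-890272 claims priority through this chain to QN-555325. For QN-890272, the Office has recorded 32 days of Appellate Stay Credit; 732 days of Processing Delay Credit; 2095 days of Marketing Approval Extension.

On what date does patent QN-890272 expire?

Earliest priority filing: 12 February 1991.
Base term: 12 February 1991 + 17 years → 12 February 2008.
Appellate Stay Credit: +32 days → 15 March 2008.
Processing Delay Credit: +732 days → 17 March 2010.
Marketing Approval Extension: 2095 days claimed exceeds the 1226-day cap, so +1226 days → 25 July 2013.

2013-07-25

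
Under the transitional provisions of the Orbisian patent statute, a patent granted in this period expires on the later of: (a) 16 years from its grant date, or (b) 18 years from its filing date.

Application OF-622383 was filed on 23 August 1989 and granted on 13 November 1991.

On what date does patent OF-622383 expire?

(a) grant + 16 years → 13 November 2007.
(b) filing + 18 years → 23 August 2007.
Later of the two: 13 November 2007.

November 13, 2007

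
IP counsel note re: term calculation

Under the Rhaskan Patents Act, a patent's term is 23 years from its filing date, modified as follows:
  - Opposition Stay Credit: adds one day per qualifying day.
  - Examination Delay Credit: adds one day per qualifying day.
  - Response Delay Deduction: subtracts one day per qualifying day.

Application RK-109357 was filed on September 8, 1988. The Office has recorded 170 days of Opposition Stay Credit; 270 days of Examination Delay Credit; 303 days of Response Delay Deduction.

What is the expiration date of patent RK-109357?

Base term: filing date + 23 years → 8 September 2011.
Opposition Stay Credit: +170 days → 25 February 2012.
Examination Delay Credit: +270 days → 21 November 2012.
Response Delay Deduction: −303 days → 23 January 2012.

January 23, 2012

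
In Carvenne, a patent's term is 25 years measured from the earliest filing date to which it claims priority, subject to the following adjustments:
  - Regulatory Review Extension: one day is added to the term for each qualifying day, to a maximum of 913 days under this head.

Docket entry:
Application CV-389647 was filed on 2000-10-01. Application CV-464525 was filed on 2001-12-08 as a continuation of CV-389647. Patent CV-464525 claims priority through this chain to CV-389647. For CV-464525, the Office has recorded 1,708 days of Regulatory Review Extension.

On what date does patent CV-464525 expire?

Earliest priority filing: 1 October 2000.
Base term: 1 October 2000 + 25 years → 1 October 2025.
Regulatory Review Extension: 1708 days claimed exceeds the 913-day cap, so +913 days → 1 April 2028.

2028-04-01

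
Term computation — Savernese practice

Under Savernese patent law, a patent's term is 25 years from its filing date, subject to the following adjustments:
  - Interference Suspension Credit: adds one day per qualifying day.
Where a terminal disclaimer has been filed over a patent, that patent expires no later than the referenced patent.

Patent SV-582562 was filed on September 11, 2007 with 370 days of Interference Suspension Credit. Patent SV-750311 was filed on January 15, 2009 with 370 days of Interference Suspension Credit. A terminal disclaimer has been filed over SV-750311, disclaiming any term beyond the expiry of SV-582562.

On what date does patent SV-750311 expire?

Natural term of SV-750311:
  Base: filing + 25 years → 15 January 2034.
  Interference Suspension Credit: +370 days → 20 January 2035.
Expiry of referenced patent SV-582562:
  Base: filing + 25 years → 11 September 2032.
  Interference Suspension Credit: +370 days → 16 September 2033.
Terminal disclaimer: SV-750311 expires on the earlier of 20 January 2035 and 16 September 2033.

2033-09-16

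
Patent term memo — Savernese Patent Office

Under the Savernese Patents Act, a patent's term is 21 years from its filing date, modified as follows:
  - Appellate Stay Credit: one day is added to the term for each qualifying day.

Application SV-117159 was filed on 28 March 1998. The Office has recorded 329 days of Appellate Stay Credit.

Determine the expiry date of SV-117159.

Base term: filing date + 21 years → 28 March 2019.
Appellate Stay Credit: +329 days → 20 February 2020.

February 20, 2020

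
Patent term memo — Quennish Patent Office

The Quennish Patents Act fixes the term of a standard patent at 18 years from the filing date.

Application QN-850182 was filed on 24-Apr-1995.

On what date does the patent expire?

April 24, 2013

Filing date + 18 years → 24 April 2013.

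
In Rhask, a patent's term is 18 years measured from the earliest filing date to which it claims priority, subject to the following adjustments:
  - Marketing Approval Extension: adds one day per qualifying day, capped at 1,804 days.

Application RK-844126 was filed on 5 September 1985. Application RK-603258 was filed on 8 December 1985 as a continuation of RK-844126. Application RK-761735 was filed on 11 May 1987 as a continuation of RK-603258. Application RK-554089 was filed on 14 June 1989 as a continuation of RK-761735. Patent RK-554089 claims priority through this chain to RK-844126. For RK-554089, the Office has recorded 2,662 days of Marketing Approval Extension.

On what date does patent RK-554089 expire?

Earliest priority filing: 5 September 1985.
Base term: 5 September 1985 + 18 years → 5 September 2003.
Marketing Approval Extension: 2662 days claimed exceeds the 1804-day cap, so +1804 days → 13 August 2008.

August 13, 2008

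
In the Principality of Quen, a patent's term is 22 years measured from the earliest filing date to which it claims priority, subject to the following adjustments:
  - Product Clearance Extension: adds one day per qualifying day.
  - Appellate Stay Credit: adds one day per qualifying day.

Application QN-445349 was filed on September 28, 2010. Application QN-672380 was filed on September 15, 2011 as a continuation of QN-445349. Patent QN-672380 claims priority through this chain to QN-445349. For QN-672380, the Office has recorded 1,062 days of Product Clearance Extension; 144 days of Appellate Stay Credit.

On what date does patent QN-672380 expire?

Earliest priority filing: 28 September 2010.
Base term: 28 September 2010 + 22 years → 28 September 2032.
Product Clearance Extension: +1062 days → 26 August 2035.
Appellate Stay Credit: +144 days → 17 January 2036.

January 17, 2036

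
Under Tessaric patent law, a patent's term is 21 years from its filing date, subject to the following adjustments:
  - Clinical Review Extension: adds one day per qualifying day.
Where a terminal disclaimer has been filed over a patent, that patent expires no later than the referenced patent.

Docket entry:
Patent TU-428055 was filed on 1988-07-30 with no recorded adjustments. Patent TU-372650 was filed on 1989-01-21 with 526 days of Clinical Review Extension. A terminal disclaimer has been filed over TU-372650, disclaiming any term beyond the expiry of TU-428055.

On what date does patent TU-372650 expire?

Natural term of TU-372650:
  Base: filing + 21 years → 21 January 2010.
  Clinical Review Extension: +526 days → 1 July 2011.
Expiry of referenced patent TU-428055:
  Base: filing + 21 years → 30 July 2009.
Terminal disclaimer: TU-372650 expires on the earlier of 1 July 2011 and 30 July 2009.

July 30, 2009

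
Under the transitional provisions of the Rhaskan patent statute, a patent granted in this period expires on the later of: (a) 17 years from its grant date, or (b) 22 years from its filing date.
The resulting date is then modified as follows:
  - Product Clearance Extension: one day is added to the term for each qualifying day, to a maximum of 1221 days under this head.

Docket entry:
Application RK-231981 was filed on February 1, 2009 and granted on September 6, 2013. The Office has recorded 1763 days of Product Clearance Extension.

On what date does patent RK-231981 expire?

(a) grant + 17 years → 6 September 2030.
(b) filing + 22 years → 1 February 2031.
Later of the two: 1 February 2031.
Product Clearance Extension: 1763 days claimed exceeds the 1221-day cap, so +1221 days → 6 June 2034.

June 6, 2034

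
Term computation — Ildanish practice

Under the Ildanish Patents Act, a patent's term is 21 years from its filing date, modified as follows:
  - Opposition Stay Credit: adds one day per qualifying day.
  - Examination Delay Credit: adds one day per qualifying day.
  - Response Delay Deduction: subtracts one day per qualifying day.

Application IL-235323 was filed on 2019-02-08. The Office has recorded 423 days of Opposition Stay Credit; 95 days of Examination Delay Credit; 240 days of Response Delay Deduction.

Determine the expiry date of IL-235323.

November 12, 2040

Base term: filing date + 21 years → 8 February 2040.
Opposition Stay Credit: +423 days → 6 April 2041.
Examination Delay Credit: +95 days → 10 July 2041.
Response Delay Deduction: −240 days → 12 November 2040.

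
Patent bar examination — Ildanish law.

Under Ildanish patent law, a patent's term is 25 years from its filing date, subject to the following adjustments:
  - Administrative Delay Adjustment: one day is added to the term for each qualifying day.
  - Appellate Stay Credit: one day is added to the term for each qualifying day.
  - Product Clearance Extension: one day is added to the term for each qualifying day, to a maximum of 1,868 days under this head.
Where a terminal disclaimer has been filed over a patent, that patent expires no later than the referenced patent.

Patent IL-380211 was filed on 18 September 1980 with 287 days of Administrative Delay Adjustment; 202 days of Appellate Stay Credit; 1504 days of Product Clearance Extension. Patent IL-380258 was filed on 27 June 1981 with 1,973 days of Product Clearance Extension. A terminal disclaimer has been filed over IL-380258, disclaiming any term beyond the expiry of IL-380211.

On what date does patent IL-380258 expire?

Natural term of IL-380258:
  Base: filing + 25 years → 27 June 2006.
  Product Clearance Extension: 1973 days claimed exceeds the 1868-day cap, so +1868 days → 8 August 2011.
Expiry of referenced patent IL-380211:
  Base: filing + 25 years → 18 September 2005.
  Administrative Delay Adjustment: +287 days → 2 July 2006.
  Appellate Stay Credit: +202 days → 20 January 2007.
  Product Clearance Extension: 1504 days (within the 1868-day cap) → +1504 days → 4 March 2011.
Terminal disclaimer: IL-380258 expires on the earlier of 8 August 2011 and 4 March 2011.

2011-03-04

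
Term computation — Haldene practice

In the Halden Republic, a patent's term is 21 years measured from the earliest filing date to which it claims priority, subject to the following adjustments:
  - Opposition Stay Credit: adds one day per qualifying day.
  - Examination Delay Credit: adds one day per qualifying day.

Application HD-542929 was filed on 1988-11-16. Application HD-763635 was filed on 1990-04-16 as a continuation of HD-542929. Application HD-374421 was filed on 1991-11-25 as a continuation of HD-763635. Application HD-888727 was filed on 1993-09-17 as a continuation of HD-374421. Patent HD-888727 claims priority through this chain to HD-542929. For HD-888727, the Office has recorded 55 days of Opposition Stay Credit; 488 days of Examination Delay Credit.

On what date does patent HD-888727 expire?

May 13, 2011

Earliest priority filing: 16 November 1988.
Base term: 16 November 1988 + 21 years → 16 November 2009.
Opposition Stay Credit: +55 days → 10 January 2010.
Examination Delay Credit: +488 days → 13 May 2011.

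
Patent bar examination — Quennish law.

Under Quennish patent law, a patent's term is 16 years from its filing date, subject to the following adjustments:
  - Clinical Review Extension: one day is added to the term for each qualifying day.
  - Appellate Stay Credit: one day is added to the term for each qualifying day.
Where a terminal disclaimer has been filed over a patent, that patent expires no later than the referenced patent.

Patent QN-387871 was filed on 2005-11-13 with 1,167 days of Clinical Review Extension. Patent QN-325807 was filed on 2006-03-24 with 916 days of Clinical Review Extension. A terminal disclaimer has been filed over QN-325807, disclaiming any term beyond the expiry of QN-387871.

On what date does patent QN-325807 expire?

September 25, 2024

Natural term of QN-325807:
  Base: filing + 16 years → 24 March 2022.
  Clinical Review Extension: +916 days → 25 September 2024.
Expiry of referenced patent QN-387871:
  Base: filing + 16 years → 13 November 2021.
  Clinical Review Extension: +1167 days → 23 January 2025.
Terminal disclaimer: QN-325807 expires on the earlier of 25 September 2024 and 23 January 2025.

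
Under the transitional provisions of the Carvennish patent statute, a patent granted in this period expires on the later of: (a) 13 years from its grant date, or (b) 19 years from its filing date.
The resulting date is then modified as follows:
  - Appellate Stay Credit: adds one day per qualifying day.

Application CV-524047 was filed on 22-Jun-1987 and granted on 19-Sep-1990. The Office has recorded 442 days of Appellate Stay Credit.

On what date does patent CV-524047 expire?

September 7, 2007

(a) grant + 13 years → 19 September 2003.
(b) filing + 19 years → 22 June 2006.
Later of the two: 22 June 2006.
Appellate Stay Credit: +442 days → 7 September 2007.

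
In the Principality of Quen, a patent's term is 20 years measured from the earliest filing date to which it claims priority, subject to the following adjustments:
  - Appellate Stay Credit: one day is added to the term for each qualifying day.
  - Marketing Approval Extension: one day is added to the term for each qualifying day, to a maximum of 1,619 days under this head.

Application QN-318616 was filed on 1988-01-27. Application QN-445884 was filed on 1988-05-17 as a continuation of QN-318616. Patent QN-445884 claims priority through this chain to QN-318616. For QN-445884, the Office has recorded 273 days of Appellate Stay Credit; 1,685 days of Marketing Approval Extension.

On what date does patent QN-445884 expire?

April 2, 2013

Earliest priority filing: 27 January 1988.
Base term: 27 January 1988 + 20 years → 27 January 2008.
Appellate Stay Credit: +273 days → 26 October 2008.
Marketing Approval Extension: 1685 days claimed exceeds the 1619-day cap, so +1619 days → 2 April 2013.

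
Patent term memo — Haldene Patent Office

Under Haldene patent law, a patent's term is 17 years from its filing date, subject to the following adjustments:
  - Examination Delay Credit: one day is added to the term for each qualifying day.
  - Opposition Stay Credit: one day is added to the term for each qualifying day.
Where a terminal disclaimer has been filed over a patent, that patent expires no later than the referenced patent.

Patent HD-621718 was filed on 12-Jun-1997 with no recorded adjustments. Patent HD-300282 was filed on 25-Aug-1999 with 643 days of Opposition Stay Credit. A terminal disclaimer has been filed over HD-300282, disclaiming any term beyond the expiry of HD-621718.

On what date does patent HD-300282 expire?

2014-06-12

Natural term of HD-300282:
  Base: filing + 17 years → 25 August 2016.
  Opposition Stay Credit: +643 days → 30 May 2018.
Expiry of referenced patent HD-621718:
  Base: filing + 17 years → 12 June 2014.
Terminal disclaimer: HD-300282 expires on the earlier of 30 May 2018 and 12 June 2014.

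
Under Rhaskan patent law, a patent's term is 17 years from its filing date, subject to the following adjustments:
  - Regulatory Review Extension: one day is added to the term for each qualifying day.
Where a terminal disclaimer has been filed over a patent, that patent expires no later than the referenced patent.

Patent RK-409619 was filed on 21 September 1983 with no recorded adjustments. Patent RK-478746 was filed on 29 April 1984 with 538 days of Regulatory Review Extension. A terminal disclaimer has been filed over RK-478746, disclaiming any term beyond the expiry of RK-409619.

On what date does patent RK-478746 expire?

Natural term of RK-478746:
  Base: filing + 17 years → 29 April 2001.
  Regulatory Review Extension: +538 days → 19 October 2002.
Expiry of referenced patent RK-409619:
  Base: filing + 17 years → 21 September 2000.
Terminal disclaimer: RK-478746 expires on the earlier of 19 October 2002 and 21 September 2000.

September 21, 2000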